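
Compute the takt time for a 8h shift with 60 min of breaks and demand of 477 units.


Available = 8×60 - 60 = 420 min
Takt time = 420 / 477
= 0.88 min/unit


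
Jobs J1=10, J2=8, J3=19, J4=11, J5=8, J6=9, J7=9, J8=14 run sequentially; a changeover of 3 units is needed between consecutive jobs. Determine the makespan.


Makespan = Σ processing + (n-1) × setup
= (10 + 8 + 19 + 11 + 8 + 9 + 9 + 14) + (8-1)×3
= 88 + 21
= 109 time units


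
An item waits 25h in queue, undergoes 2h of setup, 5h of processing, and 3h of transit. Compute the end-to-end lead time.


Lead time = queue + setup + processing + transit
= 25 + 2 + 5 + 3
= 35 hours


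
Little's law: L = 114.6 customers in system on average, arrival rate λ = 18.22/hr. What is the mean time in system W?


Little's law: L = λW → W = L / λ
= 114.6 / 18.22
= 6.29 hours


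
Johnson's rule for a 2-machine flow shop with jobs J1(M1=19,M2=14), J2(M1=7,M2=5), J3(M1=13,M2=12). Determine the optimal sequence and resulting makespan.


Johnson's rule:
Group 1 (M1≤M2, sort by M1): []
Group 2 (M1>M2, sort desc M2): ['J1', 'J3', 'J2']
Sequence: J1 → J3 → J2
Makespan calculation:
  J1: M1 done=19, M2 done=33
  J3: M1 done=32, M2 done=45
  J2: M1 done=39, M2 done=50
= Sequence: J1 → J3 → J2, Makespan: 50


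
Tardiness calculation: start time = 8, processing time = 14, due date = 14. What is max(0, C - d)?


Completion = start + processing = 8 + 14 = 22
Tardiness = max(0, C - d) = max(0, 22 - 14)
= max(0, 8)
= 8


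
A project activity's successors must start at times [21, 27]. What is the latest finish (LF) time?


LF = min of all successor start times
Successors start at: [21, 27]
LF = min(21, 27)
= 21


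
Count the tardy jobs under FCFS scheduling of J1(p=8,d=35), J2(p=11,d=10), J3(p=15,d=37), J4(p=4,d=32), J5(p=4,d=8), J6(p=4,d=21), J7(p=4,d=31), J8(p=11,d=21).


Completion vs due date:
  J1: C=8, d=35 → on time
  J2: C=19, d=10 → TARDY
  J3: C=34, d=37 → on time
  J4: C=38, d=32 → TARDY
  J5: C=42, d=8 → TARDY
  J6: C=46, d=21 → TARDY
  J7: C=50, d=31 → TARDY
  J8: C=61, d=21 → TARDY
Tardy jobs: J2, J4, J5, J6, J7, J8
Count = 6


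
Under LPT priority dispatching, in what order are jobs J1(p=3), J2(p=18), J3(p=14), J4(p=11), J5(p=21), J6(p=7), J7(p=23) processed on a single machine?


LPT: sort by longest processing time first
  J7: p=23
  J5: p=21
  J2: p=18
  J3: p=14
  J4: p=11
  J6: p=7
  J1: p=3
Order: J7 → J5 → J2 → J3 → J4 → J6 → J1


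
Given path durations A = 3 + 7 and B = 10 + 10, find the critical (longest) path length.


Path A: 3 + 7 = 10
Path B: 10 + 10 = 20
Critical path = longest = max(10, 20)
= 20 (Path B)


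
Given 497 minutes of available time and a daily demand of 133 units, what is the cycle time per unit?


Cycle time = available time / demand
= 497 / 133
= 3.74 min/unit


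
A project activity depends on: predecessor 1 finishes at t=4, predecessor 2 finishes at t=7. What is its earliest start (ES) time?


ES = max of all predecessor completion times
Predecessors: [4, 7]
ES = max(4, 7)
= 7


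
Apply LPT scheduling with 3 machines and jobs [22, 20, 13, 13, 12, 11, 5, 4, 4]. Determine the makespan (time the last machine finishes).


Jobs (LPT sorted): [22, 20, 13, 13, 12, 11, 5, 4, 4]
Machines: 3
  J=22 → Machine 1 (load: 0+22=22)
  J=20 → Machine 2 (load: 0+20=20)
  J=13 → Machine 3 (load: 0+13=13)
  J=13 → Machine 3 (load: 13+13=26)
  J=12 → Machine 2 (load: 20+12=32)
  J=11 → Machine 1 (load: 22+11=33)
  J=5 → Machine 3 (load: 26+5=31)
  J=4 → Machine 3 (load: 31+4=35)
  J=4 → Machine 2 (load: 32+4=36)
Machine loads: [33, 36, 35]
Makespan = max = 36 time units


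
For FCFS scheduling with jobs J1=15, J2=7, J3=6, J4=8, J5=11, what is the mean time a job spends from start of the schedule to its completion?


Completion times:
  J1: completes at 15
  J2: completes at 22
  J3: completes at 28
  J4: completes at 36
  J5: completes at 47
Sum = 148
Average = 148/5
= 29.60


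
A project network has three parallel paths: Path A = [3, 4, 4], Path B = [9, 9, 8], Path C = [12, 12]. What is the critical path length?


Path A: 3 + 4 + 4 = 11
Path B: 9 + 9 + 8 = 26
Path C: 12 + 12 = 24
Critical path = longest = max(11, 26, 24)
= 26 (Path B)


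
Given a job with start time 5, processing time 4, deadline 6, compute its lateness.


Completion = 5 + 4 = 9
Lateness = C - d = 9 - 6
= 3


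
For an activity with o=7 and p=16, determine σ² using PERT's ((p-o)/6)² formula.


σ² = ((p - o) / 6)² = (p - o)² / 36
= (16 - 7)² / 36
= 9² / 36
= 81 / 36
= 2.2500


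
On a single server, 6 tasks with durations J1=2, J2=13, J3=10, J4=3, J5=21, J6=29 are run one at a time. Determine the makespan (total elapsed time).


Sequential makespan: sum all processing times
= 2 + 13 + 10 + 3 + 21 + 29
= 78 time units


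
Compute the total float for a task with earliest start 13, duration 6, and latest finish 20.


EF = ES + duration = 13 + 6 = 19
LS = LF - duration = 20 - 6 = 14
Total Float = LF - EF = 20 - 19
(or LS - ES = 14 - 13)
= 1


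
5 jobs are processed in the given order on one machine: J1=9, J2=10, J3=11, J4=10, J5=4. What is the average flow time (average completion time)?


Completion times:
  J1: completes at 9
  J2: completes at 19
  J3: completes at 30
  J4: completes at 40
  J5: completes at 44
Sum = 142
Average = 142/5
= 28.40


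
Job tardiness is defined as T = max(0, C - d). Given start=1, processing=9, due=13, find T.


Completion = start + processing = 1 + 9 = 10
Tardiness = max(0, C - d) = max(0, 10 - 13)
= max(0, -3)
= 0


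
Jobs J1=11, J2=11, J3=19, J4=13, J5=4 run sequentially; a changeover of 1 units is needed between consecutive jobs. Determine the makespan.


Makespan = Σ processing + (n-1) × setup
= (11 + 11 + 19 + 13 + 4) + (5-1)×1
= 58 + 4
= 62 time units


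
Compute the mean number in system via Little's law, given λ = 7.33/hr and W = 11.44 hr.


Little's law: L = λ × W
= 7.33 × 11.44
= 83.86


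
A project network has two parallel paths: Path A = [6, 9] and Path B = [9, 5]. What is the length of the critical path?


Path A: 6 + 9 = 15
Path B: 9 + 5 = 14
Critical path = longest = max(15, 14)
= 15 (Path A)


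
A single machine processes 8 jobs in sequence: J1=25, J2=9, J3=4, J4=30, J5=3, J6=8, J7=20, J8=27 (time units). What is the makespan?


Sequential makespan: sum all processing times
= 25 + 9 + 4 + 30 + 3 + 8 + 20 + 27
= 126 time units


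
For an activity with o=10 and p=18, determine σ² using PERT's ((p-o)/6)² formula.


σ² = ((p - o) / 6)² = (p - o)² / 36
= (18 - 10)² / 36
= 8² / 36
= 64 / 36
= 1.7778


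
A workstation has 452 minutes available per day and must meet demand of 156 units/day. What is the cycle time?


Cycle time = available time / demand
= 452 / 156
= 2.90 min/unit


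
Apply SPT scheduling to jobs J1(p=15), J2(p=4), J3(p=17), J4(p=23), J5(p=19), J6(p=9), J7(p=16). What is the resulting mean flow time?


SPT order: J2 → J6 → J1 → J7 → J3 → J5 → J4
Completion times:
  J2: C=4
  J6: C=13
  J1: C=28
  J7: C=44
  J3: C=61
  J5: C=80
  J4: C=103
Sum = 333, n = 7
Mean flow = 333/7
= 47.57


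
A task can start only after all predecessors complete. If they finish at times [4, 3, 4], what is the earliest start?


ES = max of all predecessor completion times
Predecessors: [4, 3, 4]
ES = max(4, 3, 4)
= 4


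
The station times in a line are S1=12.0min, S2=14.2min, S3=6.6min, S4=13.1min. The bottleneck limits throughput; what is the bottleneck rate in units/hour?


Bottleneck = longest station time
Station times: [12.0, 14.2, 6.6, 13.1]
Max = 14.2 min
Rate = 60 / 14.2
= 4.23 units/hour (bottleneck: 14.2min)


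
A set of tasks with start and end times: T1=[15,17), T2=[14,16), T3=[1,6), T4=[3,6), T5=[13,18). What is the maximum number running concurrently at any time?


Check each time point for overlaps:
  t=15: 3 tasks active (T1, T2, T5)
Max concurrent = 3


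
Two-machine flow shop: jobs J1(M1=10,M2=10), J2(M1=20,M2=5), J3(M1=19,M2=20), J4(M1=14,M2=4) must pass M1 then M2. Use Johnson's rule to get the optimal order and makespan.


Johnson's rule:
Group 1 (M1≤M2, sort by M1): ['J1', 'J3']
Group 2 (M1>M2, sort desc M2): ['J2', 'J4']
Sequence: J1 → J3 → J2 → J4
Makespan calculation:
  J1: M1 done=10, M2 done=20
  J3: M1 done=29, M2 done=49
  J2: M1 done=49, M2 done=54
  J4: M1 done=63, M2 done=67
= Sequence: J1 → J3 → J2 → J4, Makespan: 67


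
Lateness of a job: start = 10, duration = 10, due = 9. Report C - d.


Completion = 10 + 10 = 20
Lateness = C - d = 20 - 9
= 11


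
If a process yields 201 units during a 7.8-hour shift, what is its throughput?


Throughput = units / time
= 201 / 7.8
= 25.8 units/hour


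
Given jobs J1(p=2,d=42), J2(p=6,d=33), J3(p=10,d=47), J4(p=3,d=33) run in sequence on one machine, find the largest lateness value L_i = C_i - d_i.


Lateness per job (L = C - d):
  J1: C=2, d=42, L=-40
  J2: C=8, d=33, L=-25
  J3: C=18, d=47, L=-29
  J4: C=21, d=33, L=-12
Lmax = max(-40, -25, -29, -12)
= -12


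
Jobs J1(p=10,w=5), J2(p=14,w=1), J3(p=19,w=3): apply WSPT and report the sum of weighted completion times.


WSPT order (by p/w): J1 → J3 → J2
  J1: C=10, w·C=5×10=50
  J3: C=29, w·C=3×29=87
  J2: C=43, w·C=1×43=43
Σ w·C = 180
= 180


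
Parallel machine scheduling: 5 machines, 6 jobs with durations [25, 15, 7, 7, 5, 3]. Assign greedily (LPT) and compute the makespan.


Jobs (LPT sorted): [25, 15, 7, 7, 5, 3]
Machines: 5
  J=25 → Machine 1 (load: 0+25=25)
  J=15 → Machine 2 (load: 0+15=15)
  J=7 → Machine 3 (load: 0+7=7)
  J=7 → Machine 4 (load: 0+7=7)
  J=5 → Machine 5 (load: 0+5=5)
  J=3 → Machine 5 (load: 5+3=8)
Machine loads: [25, 15, 7, 7, 8]
Makespan = max = 25 time units


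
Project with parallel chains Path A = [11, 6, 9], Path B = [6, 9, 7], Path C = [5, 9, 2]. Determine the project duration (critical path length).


Path A: 11 + 6 + 9 = 26
Path B: 6 + 9 + 7 = 22
Path C: 5 + 9 + 2 = 16
Critical path = longest = max(26, 22, 16)
= 26 (Path A)


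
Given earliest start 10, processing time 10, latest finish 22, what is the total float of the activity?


EF = ES + duration = 10 + 10 = 20
LS = LF - duration = 22 - 10 = 12
Total Float = LF - EF = 22 - 20
(or LS - ES = 12 - 10)
= 2


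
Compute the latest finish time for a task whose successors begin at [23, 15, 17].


LF = min of all successor start times
Successors start at: [23, 15, 17]
LF = min(23, 15, 17)
= 15


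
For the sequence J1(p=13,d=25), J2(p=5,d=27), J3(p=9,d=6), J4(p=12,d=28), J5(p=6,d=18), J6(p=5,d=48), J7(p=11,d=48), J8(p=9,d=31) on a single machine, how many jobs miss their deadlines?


Completion vs due date:
  J1: C=13, d=25 → on time
  J2: C=18, d=27 → on time
  J3: C=27, d=6 → TARDY
  J4: C=39, d=28 → TARDY
  J5: C=45, d=18 → TARDY
  J6: C=50, d=48 → TARDY
  J7: C=61, d=48 → TARDY
  J8: C=70, d=31 → TARDY
Tardy jobs: J3, J4, J5, J6, J7, J8
Count = 6


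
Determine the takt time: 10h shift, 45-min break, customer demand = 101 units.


Available = 10×60 - 45 = 555 min
Takt time = 555 / 101
= 5.50 min/unit


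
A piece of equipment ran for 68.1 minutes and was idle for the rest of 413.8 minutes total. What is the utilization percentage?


Utilization = busy / total × 100
= 68.1 / 413.8 × 100
= 16.5%


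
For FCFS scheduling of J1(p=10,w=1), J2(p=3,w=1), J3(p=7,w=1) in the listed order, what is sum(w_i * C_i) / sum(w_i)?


Completion times:
  J1: C=10, w×C=1×10=10
  J2: C=13, w×C=1×13=13
  J3: C=20, w×C=1×20=20
Sum w×C = 43
Sum w = 3
Weighted avg = 43/3
= 14.33


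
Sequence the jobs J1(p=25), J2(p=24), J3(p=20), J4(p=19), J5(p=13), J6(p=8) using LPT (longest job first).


LPT: sort by longest processing time first
  J1: p=25
  J2: p=24
  J3: p=20
  J4: p=19
  J5: p=13
  J6: p=8
Order: J1 → J2 → J3 → J4 → J5 → J6


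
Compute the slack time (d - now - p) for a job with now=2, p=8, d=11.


Slack = due - current_time - processing
= 11 - 2 - 8
= 1


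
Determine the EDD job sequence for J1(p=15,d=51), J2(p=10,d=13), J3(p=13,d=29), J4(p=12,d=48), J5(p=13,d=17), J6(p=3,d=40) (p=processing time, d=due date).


EDD: sort by earliest due date
  J2: d=13, p=10
  J5: d=17, p=13
  J3: d=29, p=13
  J6: d=40, p=3
  J4: d=48, p=12
  J1: d=51, p=15
Order: J2 → J5 → J3 → J6 → J4 → J1


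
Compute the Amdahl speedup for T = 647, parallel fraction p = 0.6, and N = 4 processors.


Amdahl's law: T_p = T × ((1-p) + p/N)
= 647 × ((1-0.6) + 0.6/4)
= 647 × (0.40 + 0.1500)
= 647 × 0.5500
= 355.85
Speedup = 647/355.85
= 1.82×


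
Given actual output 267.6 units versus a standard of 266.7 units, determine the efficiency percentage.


Efficiency = (actual / standard) × 100
= (267.6 / 266.7) × 100
= 100.3%


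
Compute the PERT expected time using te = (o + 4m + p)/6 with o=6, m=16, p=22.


te = (o + 4m + p) / 6
= (6 + 4×16 + 22) / 6
= (6 + 64 + 22) / 6
= 92 / 6
= 15.33


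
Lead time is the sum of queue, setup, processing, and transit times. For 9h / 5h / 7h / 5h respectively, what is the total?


Lead time = queue + setup + processing + transit
= 9 + 5 + 7 + 5
= 26 hours


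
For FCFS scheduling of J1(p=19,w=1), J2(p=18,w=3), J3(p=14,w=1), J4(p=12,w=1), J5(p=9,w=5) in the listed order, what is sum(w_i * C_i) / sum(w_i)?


Completion times:
  J1: C=19, w×C=1×19=19
  J2: C=37, w×C=3×37=111
  J3: C=51, w×C=1×51=51
  J4: C=63, w×C=1×63=63
  J5: C=72, w×C=5×72=360
Sum w×C = 604
Sum w = 11
Weighted avg = 604/11
= 54.91


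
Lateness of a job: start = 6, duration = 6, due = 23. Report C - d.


Completion = 6 + 6 = 12
Lateness = C - d = 12 - 23
= -11


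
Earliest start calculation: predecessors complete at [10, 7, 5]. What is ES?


ES = max of all predecessor completion times
Predecessors: [10, 7, 5]
ES = max(10, 7, 5)
= 10


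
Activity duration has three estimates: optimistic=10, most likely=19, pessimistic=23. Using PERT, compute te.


te = (o + 4m + p) / 6
= (10 + 4×19 + 23) / 6
= (10 + 76 + 23) / 6
= 109 / 6
= 18.17


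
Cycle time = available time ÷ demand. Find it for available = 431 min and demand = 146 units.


Cycle time = available time / demand
= 431 / 146
= 2.95 min/unit


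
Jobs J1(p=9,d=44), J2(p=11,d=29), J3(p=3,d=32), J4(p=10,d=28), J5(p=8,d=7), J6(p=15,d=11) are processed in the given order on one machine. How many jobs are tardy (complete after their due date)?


Completion vs due date:
  J1: C=9, d=44 → on time
  J2: C=20, d=29 → on time
  J3: C=23, d=32 → on time
  J4: C=33, d=28 → TARDY
  J5: C=41, d=7 → TARDY
  J6: C=56, d=11 → TARDY
Tardy jobs: J4, J5, J6
Count = 3


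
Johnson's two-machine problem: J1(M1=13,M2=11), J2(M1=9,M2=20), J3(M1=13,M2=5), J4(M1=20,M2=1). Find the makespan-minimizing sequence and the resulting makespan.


Johnson's rule:
Group 1 (M1≤M2, sort by M1): ['J2']
Group 2 (M1>M2, sort desc M2): ['J1', 'J3', 'J4']
Sequence: J2 → J1 → J3 → J4
Makespan calculation:
  J2: M1 done=9, M2 done=29
  J1: M1 done=22, M2 done=40
  J3: M1 done=35, M2 done=45
  J4: M1 done=55, M2 done=56
= Sequence: J2 → J1 → J3 → J4, Makespan: 56


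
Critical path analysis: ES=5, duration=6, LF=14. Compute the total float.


EF = ES + duration = 5 + 6 = 11
LS = LF - duration = 14 - 6 = 8
Total Float = LF - EF = 14 - 11
(or LS - ES = 8 - 5)
= 3


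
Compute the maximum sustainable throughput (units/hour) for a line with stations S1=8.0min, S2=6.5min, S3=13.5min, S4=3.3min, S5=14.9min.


Bottleneck = longest station time
Station times: [8.0, 6.5, 13.5, 3.3, 14.9]
Max = 14.9 min
Rate = 60 / 14.9
= 4.03 units/hour (bottleneck: 14.9min)


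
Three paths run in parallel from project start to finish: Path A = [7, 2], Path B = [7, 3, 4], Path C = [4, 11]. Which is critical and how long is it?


Path A: 7 + 2 = 9
Path B: 7 + 3 + 4 = 14
Path C: 4 + 11 = 15
Critical path = longest = max(9, 14, 15)
= 15 (Path C)


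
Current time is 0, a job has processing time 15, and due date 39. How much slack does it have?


Slack = due - current_time - processing
= 39 - 0 - 15
= 24


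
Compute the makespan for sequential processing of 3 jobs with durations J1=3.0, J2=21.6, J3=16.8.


Sequential makespan: sum all processing times
= 3.0 + 21.6 + 16.8
= 41.4 time units


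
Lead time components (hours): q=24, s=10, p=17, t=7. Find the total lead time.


Lead time = queue + setup + processing + transit
= 24 + 10 + 17 + 7
= 58 hours


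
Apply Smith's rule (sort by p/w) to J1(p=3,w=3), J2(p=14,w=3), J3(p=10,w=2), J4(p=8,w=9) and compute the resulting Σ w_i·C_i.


WSPT order (by p/w): J4 → J1 → J2 → J3
  J4: C=8, w·C=9×8=72
  J1: C=11, w·C=3×11=33
  J2: C=25, w·C=3×25=75
  J3: C=35, w·C=2×35=70
Σ w·C = 250
= 250


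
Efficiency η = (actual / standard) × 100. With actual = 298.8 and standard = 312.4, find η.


Efficiency = (actual / standard) × 100
= (298.8 / 312.4) × 100
= 95.6%


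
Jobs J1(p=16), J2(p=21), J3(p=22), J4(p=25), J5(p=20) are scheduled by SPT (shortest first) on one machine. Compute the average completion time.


SPT order: J1 → J5 → J2 → J3 → J4
Completion times:
  J1: C=16
  J5: C=36
  J2: C=57
  J3: C=79
  J4: C=104
Sum = 292, n = 5
Mean flow = 292/5
= 58.40


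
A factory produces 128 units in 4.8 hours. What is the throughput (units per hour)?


Throughput = units / time
= 128 / 4.8
= 26.7 units/hour


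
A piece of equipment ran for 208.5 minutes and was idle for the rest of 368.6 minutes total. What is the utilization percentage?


Utilization = busy / total × 100
= 208.5 / 368.6 × 100
= 56.6%


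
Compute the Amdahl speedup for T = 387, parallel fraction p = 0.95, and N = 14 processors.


Amdahl's law: T_p = T × ((1-p) + p/N)
= 387 × ((1-0.95) + 0.95/14)
= 387 × (0.05 + 0.0679)
= 387 × 0.1179
= 45.61
Speedup = 387/45.61
= 8.48×


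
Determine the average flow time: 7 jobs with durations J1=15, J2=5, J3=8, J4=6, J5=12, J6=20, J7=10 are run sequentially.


Completion times:
  J1: completes at 15
  J2: completes at 20
  J3: completes at 28
  J4: completes at 34
  J5: completes at 46
  J6: completes at 66
  J7: completes at 76
Sum = 285
Average = 285/7
= 40.71


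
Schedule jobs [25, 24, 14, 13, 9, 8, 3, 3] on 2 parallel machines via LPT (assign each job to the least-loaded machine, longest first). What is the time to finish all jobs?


Jobs (LPT sorted): [25, 24, 14, 13, 9, 8, 3, 3]
Machines: 2
  J=25 → Machine 1 (load: 0+25=25)
  J=24 → Machine 2 (load: 0+24=24)
  J=14 → Machine 2 (load: 24+14=38)
  J=13 → Machine 1 (load: 25+13=38)
  J=9 → Machine 1 (load: 38+9=47)
  J=8 → Machine 2 (load: 38+8=46)
  J=3 → Machine 2 (load: 46+3=49)
  J=3 → Machine 1 (load: 47+3=50)
Machine loads: [50, 49]
Makespan = max = 50 time units


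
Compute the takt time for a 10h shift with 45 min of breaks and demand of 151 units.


Available = 10×60 - 45 = 555 min
Takt time = 555 / 151
= 3.68 min/unit


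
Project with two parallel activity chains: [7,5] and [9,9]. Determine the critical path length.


Path A: 7 + 5 = 12
Path B: 9 + 9 = 18
Critical path = longest = max(12, 18)
= 18 (Path B)


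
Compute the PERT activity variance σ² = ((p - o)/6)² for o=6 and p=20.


σ² = ((p - o) / 6)² = (p - o)² / 36
= (20 - 6)² / 36
= 14² / 36
= 196 / 36
= 5.4444


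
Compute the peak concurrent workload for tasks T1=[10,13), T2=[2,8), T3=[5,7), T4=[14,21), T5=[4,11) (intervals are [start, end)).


Check each time point for overlaps:
  t=5: 3 tasks active (T2, T3, T5)
Max concurrent = 3


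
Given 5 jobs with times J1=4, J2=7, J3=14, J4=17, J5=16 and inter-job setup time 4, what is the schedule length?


Makespan = Σ processing + (n-1) × setup
= (4 + 7 + 14 + 17 + 16) + (5-1)×4
= 58 + 16
= 74 time units


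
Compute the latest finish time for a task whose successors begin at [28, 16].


LF = min of all successor start times
Successors start at: [28, 16]
LF = min(28, 16)
= 16


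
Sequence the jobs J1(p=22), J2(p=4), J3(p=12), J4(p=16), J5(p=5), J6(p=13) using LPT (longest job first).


LPT: sort by longest processing time first
  J1: p=22
  J4: p=16
  J6: p=13
  J3: p=12
  J5: p=5
  J2: p=4
Order: J1 → J4 → J6 → J3 → J5 → J2


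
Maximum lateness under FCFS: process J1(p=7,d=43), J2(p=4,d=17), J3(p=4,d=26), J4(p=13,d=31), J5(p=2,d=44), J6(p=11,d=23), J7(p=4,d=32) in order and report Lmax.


Lateness per job (L = C - d):
  J1: C=7, d=43, L=-36
  J2: C=11, d=17, L=-6
  J3: C=15, d=26, L=-11
  J4: C=28, d=31, L=-3
  J5: C=30, d=44, L=-14
  J6: C=41, d=23, L=18
  J7: C=45, d=32, L=13
Lmax = max(-36, -6, -11, -3, -14, 18, 13)
= 18


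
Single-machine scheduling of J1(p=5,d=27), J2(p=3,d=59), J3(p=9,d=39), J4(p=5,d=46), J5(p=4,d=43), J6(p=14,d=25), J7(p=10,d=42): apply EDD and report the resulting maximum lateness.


EDD order: J6 → J1 → J3 → J7 → J5 → J4 → J2
Completion and lateness:
  J6: C=14, d=25, L=14-25=-11
  J1: C=19, d=27, L=19-27=-8
  J3: C=28, d=39, L=28-39=-11
  J7: C=38, d=42, L=38-42=-4
  J5: C=42, d=43, L=42-43=-1
  J4: C=47, d=46, L=47-46=1
  J2: C=50, d=59, L=50-59=-9
Lmax = max(-11, -8, -11, -4, -1, 1, -9)
= 1


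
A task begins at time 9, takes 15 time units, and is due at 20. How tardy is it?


Completion = start + processing = 9 + 15 = 24
Tardiness = max(0, C - d) = max(0, 24 - 20)
= max(0, 4)
= 4


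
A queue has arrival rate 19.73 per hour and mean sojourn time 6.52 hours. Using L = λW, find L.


Little's law: L = λ × W
= 19.73 × 6.52
= 128.64


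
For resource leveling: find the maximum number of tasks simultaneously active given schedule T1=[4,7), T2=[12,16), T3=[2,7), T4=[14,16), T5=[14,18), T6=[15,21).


Check each time point for overlaps:
  t=15: 4 tasks active (T2, T4, T5, T6)
Max concurrent = 4


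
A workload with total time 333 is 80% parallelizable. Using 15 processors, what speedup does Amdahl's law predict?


Amdahl's law: T_p = T × ((1-p) + p/N)
= 333 × ((1-0.8) + 0.8/15)
= 333 × (0.20 + 0.0533)
= 333 × 0.2533
= 84.36
Speedup = 333/84.36
= 3.95×


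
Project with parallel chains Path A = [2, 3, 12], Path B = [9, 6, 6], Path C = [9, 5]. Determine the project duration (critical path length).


Path A: 2 + 3 + 12 = 17
Path B: 9 + 6 + 6 = 21
Path C: 9 + 5 = 14
Critical path = longest = max(17, 21, 14)
= 21 (Path B)


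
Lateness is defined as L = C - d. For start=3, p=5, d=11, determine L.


Completion = 3 + 5 = 8
Lateness = C - d = 8 - 11
= -3


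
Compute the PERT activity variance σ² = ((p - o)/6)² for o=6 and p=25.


σ² = ((p - o) / 6)² = (p - o)² / 36
= (25 - 6)² / 36
= 19² / 36
= 361 / 36
= 10.0278


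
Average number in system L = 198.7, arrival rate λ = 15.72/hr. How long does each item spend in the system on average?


Little's law: L = λW → W = L / λ
= 198.7 / 15.72
= 12.64 hours


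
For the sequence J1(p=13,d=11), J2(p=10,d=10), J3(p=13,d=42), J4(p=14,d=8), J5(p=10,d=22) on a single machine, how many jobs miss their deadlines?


Completion vs due date:
  J1: C=13, d=11 → TARDY
  J2: C=23, d=10 → TARDY
  J3: C=36, d=42 → on time
  J4: C=50, d=8 → TARDY
  J5: C=60, d=22 → TARDY
Tardy jobs: J1, J2, J4, J5
Count = 4


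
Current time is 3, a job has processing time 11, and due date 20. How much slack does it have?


Slack = due - current_time - processing
= 20 - 3 - 11
= 6


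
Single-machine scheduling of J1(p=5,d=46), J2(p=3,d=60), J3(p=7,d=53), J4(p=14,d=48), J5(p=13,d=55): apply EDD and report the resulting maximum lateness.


EDD order: J1 → J4 → J3 → J5 → J2
Completion and lateness:
  J1: C=5, d=46, L=5-46=-41
  J4: C=19, d=48, L=19-48=-29
  J3: C=26, d=53, L=26-53=-27
  J5: C=39, d=55, L=39-55=-16
  J2: C=42, d=60, L=42-60=-18
Lmax = max(-41, -29, -27, -16, -18)
= -16


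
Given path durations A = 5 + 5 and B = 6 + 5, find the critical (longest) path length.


Path A: 5 + 5 = 10
Path B: 6 + 5 = 11
Critical path = longest = max(10, 11)
= 11 (Path B)


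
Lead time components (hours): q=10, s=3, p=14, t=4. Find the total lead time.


Lead time = queue + setup + processing + transit
= 10 + 3 + 14 + 4
= 31 hours


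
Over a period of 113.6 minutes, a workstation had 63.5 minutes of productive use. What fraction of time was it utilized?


Utilization = busy / total × 100
= 63.5 / 113.6 × 100
= 55.9%


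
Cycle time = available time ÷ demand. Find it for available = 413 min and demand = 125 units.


Cycle time = available time / demand
= 413 / 125
= 3.30 min/unit


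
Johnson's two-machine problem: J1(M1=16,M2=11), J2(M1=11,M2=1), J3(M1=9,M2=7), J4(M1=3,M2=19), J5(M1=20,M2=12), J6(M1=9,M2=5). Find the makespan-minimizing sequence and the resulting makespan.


Johnson's rule:
Group 1 (M1≤M2, sort by M1): ['J4']
Group 2 (M1>M2, sort desc M2): ['J5', 'J1', 'J3', 'J6', 'J2']
Sequence: J4 → J5 → J1 → J3 → J6 → J2
Makespan calculation:
  J4: M1 done=3, M2 done=22
  J5: M1 done=23, M2 done=35
  J1: M1 done=39, M2 done=50
  J3: M1 done=48, M2 done=57
  J6: M1 done=57, M2 done=62
  J2: M1 done=68, M2 done=69
= Sequence: J4 → J5 → J1 → J3 → J6 → J2, Makespan: 69


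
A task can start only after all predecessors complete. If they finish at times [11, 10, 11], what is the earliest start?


ES = max of all predecessor completion times
Predecessors: [11, 10, 11]
ES = max(11, 10, 11)
= 11


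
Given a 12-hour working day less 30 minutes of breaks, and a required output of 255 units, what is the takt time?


Available = 12×60 - 30 = 690 min
Takt time = 690 / 255
= 2.71 min/unit


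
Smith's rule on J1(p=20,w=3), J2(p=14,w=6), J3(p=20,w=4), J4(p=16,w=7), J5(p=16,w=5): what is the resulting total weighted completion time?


WSPT order (by p/w): J4 → J2 → J5 → J3 → J1
  J4: C=16, w·C=7×16=112
  J2: C=30, w·C=6×30=180
  J5: C=46, w·C=5×46=230
  J3: C=66, w·C=4×66=264
  J1: C=86, w·C=3×86=258
Σ w·C = 1044
= 1044


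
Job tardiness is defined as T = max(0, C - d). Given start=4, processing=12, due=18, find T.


Completion = start + processing = 4 + 12 = 16
Tardiness = max(0, C - d) = max(0, 16 - 18)
= max(0, -2)
= 0


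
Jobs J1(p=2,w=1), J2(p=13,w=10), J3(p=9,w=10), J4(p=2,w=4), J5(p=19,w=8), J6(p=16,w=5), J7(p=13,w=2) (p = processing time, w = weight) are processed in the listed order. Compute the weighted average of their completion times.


Completion times:
  J1: C=2, w×C=1×2=2
  J2: C=15, w×C=10×15=150
  J3: C=24, w×C=10×24=240
  J4: C=26, w×C=4×26=104
  J5: C=45, w×C=8×45=360
  J6: C=61, w×C=5×61=305
  J7: C=74, w×C=2×74=148
Sum w×C = 1309
Sum w = 40
Weighted avg = 1309/40
= 32.73


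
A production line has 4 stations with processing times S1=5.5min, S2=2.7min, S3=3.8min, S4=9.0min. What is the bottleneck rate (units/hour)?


Bottleneck = longest station time
Station times: [5.5, 2.7, 3.8, 9.0]
Max = 9.0 min
Rate = 60 / 9.0
= 6.67 units/hour (bottleneck: 9.0min)


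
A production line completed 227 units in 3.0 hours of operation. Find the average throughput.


Throughput = units / time
= 227 / 3.0
= 75.7 units/hour


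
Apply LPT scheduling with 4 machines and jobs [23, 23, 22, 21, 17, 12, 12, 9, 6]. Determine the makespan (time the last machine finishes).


Jobs (LPT sorted): [23, 23, 22, 21, 17, 12, 12, 9, 6]
Machines: 4
  J=23 → Machine 1 (load: 0+23=23)
  J=23 → Machine 2 (load: 0+23=23)
  J=22 → Machine 3 (load: 0+22=22)
  J=21 → Machine 4 (load: 0+21=21)
  J=17 → Machine 4 (load: 21+17=38)
  J=12 → Machine 3 (load: 22+12=34)
  J=12 → Machine 1 (load: 23+12=35)
  J=9 → Machine 2 (load: 23+9=32)
  J=6 → Machine 2 (load: 32+6=38)
Machine loads: [35, 38, 34, 38]
Makespan = max = 38 time units


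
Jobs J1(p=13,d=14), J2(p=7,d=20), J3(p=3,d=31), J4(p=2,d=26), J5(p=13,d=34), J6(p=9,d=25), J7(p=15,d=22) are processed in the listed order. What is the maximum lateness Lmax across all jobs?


Lateness per job (L = C - d):
  J1: C=13, d=14, L=-1
  J2: C=20, d=20, L=0
  J3: C=23, d=31, L=-8
  J4: C=25, d=26, L=-1
  J5: C=38, d=34, L=4
  J6: C=47, d=25, L=22
  J7: C=62, d=22, L=40
Lmax = max(-1, 0, -8, -1, 4, 22, 40)
= 40


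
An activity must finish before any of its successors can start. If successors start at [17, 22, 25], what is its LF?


LF = min of all successor start times
Successors start at: [17, 22, 25]
LF = min(17, 22, 25)
= 17


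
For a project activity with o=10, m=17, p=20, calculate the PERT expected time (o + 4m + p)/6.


te = (o + 4m + p) / 6
= (10 + 4×17 + 20) / 6
= (10 + 68 + 20) / 6
= 98 / 6
= 16.33


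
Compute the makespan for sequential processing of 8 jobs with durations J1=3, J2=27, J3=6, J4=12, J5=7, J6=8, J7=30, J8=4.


Sequential makespan: sum all processing times
= 3 + 27 + 6 + 12 + 7 + 8 + 30 + 4
= 97 time units


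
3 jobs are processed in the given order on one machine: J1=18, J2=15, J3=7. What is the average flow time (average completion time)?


Completion times:
  J1: completes at 18
  J2: completes at 33
  J3: completes at 40
Sum = 91
Average = 91/3
= 30.33


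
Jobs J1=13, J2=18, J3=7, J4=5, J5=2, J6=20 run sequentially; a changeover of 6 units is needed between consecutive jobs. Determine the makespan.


Makespan = Σ processing + (n-1) × setup
= (13 + 18 + 7 + 5 + 2 + 20) + (6-1)×6
= 65 + 30
= 95 time units


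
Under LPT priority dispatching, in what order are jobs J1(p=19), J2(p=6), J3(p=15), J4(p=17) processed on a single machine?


LPT: sort by longest processing time first
  J1: p=19
  J4: p=17
  J3: p=15
  J2: p=6
Order: J1 → J4 → J3 → J2


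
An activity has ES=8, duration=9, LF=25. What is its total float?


EF = ES + duration = 8 + 9 = 17
LS = LF - duration = 25 - 9 = 16
Total Float = LF - EF = 25 - 17
(or LS - ES = 16 - 8)
= 8


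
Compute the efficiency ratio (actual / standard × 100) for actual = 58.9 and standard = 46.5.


Efficiency = (actual / standard) × 100
= (58.9 / 46.5) × 100
= 126.7%


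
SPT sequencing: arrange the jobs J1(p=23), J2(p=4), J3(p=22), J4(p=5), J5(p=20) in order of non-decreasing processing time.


SPT: sort by shortest processing time
  J2: p=4
  J4: p=5
  J5: p=20
  J3: p=22
  J1: p=23
Order: J2 → J4 → J5 → J3 → J1


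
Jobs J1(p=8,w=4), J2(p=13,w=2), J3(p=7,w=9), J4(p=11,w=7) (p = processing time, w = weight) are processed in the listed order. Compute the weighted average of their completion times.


Completion times:
  J1: C=8, w×C=4×8=32
  J2: C=21, w×C=2×21=42
  J3: C=28, w×C=9×28=252
  J4: C=39, w×C=7×39=273
Sum w×C = 599
Sum w = 22
Weighted avg = 599/22
= 27.23


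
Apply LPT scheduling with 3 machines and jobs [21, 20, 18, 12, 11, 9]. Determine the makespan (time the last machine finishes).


Jobs (LPT sorted): [21, 20, 18, 12, 11, 9]
Machines: 3
  J=21 → Machine 1 (load: 0+21=21)
  J=20 → Machine 2 (load: 0+20=20)
  J=18 → Machine 3 (load: 0+18=18)
  J=12 → Machine 3 (load: 18+12=30)
  J=11 → Machine 2 (load: 20+11=31)
  J=9 → Machine 1 (load: 21+9=30)
Machine loads: [30, 31, 30]
Makespan = max = 31 time units


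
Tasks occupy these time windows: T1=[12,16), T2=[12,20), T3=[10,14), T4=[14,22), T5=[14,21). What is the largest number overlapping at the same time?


Check each time point for overlaps:
  t=14: 4 tasks active (T1, T2, T4, T5)
Max concurrent = 4


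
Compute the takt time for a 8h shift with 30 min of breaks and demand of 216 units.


Available = 8×60 - 30 = 450 min
Takt time = 450 / 216
= 2.08 min/unit


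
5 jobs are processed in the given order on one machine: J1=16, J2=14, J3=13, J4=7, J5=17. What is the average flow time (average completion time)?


Completion times:
  J1: completes at 16
  J2: completes at 30
  J3: completes at 43
  J4: completes at 50
  J5: completes at 67
Sum = 206
Average = 206/5
= 41.20


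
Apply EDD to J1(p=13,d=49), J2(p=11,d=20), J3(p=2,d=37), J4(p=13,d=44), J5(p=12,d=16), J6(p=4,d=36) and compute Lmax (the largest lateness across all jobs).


EDD order: J5 → J2 → J6 → J3 → J4 → J1
Completion and lateness:
  J5: C=12, d=16, L=12-16=-4
  J2: C=23, d=20, L=23-20=3
  J6: C=27, d=36, L=27-36=-9
  J3: C=29, d=37, L=29-37=-8
  J4: C=42, d=44, L=42-44=-2
  J1: C=55, d=49, L=55-49=6
Lmax = max(-4, 3, -9, -8, -2, 6)
= 6


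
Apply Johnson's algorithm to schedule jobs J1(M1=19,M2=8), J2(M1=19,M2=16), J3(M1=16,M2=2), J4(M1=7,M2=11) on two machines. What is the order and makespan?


Johnson's rule:
Group 1 (M1≤M2, sort by M1): ['J4']
Group 2 (M1>M2, sort desc M2): ['J2', 'J1', 'J3']
Sequence: J4 → J2 → J1 → J3
Makespan calculation:
  J4: M1 done=7, M2 done=18
  J2: M1 done=26, M2 done=42
  J1: M1 done=45, M2 done=53
  J3: M1 done=61, M2 done=63
= Sequence: J4 → J2 → J1 → J3, Makespan: 63


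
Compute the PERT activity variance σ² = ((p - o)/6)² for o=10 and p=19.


σ² = ((p - o) / 6)² = (p - o)² / 36
= (19 - 10)² / 36
= 9² / 36
= 81 / 36
= 2.2500


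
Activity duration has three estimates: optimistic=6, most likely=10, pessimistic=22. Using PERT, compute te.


te = (o + 4m + p) / 6
= (6 + 4×10 + 22) / 6
= (6 + 40 + 22) / 6
= 68 / 6
= 11.33


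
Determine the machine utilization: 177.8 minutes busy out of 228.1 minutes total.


Utilization = busy / total × 100
= 177.8 / 228.1 × 100
= 77.9%


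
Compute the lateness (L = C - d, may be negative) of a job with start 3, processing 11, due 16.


Completion = 3 + 11 = 14
Lateness = C - d = 14 - 16
= -2


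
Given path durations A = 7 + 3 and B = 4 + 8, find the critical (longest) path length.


Path A: 7 + 3 = 10
Path B: 4 + 8 = 12
Critical path = longest = max(10, 12)
= 12 (Path B)


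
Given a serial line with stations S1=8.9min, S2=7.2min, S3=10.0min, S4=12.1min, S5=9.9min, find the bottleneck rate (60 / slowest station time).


Bottleneck = longest station time
Station times: [8.9, 7.2, 10.0, 12.1, 9.9]
Max = 12.1 min
Rate = 60 / 12.1
= 4.96 units/hour (bottleneck: 12.1min)


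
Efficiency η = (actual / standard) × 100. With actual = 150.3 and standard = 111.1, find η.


Efficiency = (actual / standard) × 100
= (150.3 / 111.1) × 100
= 135.3%


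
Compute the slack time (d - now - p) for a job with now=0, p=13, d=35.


Slack = due - current_time - processing
= 35 - 0 - 13
= 22


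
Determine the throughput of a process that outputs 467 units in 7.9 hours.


Throughput = units / time
= 467 / 7.9
= 59.1 units/hour


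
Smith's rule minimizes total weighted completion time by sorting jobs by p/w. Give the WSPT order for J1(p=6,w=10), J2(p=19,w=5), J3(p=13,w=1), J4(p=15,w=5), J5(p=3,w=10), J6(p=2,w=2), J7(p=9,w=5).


WSPT (Smith's rule): sort by p/w ascending
  J5: p/w = 3/10 = 0.300
  J1: p/w = 6/10 = 0.600
  J6: p/w = 2/2 = 1.000
  J7: p/w = 9/5 = 1.800
  J4: p/w = 15/5 = 3.000
  J2: p/w = 19/5 = 3.800
  J3: p/w = 13/1 = 13.000
Order: J5 → J1 → J6 → J7 → J4 → J2 → J3


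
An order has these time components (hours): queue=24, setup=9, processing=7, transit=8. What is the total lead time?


Lead time = queue + setup + processing + transit
= 24 + 9 + 7 + 8
= 48 hours


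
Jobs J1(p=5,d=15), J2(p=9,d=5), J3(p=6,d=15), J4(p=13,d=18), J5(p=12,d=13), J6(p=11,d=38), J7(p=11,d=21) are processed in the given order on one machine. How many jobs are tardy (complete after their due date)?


Completion vs due date:
  J1: C=5, d=15 → on time
  J2: C=14, d=5 → TARDY
  J3: C=20, d=15 → TARDY
  J4: C=33, d=18 → TARDY
  J5: C=45, d=13 → TARDY
  J6: C=56, d=38 → TARDY
  J7: C=67, d=21 → TARDY
Tardy jobs: J2, J3, J4, J5, J6, J7
Count = 6


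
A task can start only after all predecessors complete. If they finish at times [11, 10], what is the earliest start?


ES = max of all predecessor completion times
Predecessors: [11, 10]
ES = max(11, 10)
= 11


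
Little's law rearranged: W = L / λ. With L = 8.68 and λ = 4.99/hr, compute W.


Little's law: L = λW → W = L / λ
= 8.68 / 4.99
= 1.74 hours


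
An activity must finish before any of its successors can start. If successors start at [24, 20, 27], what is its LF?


LF = min of all successor start times
Successors start at: [24, 20, 27]
LF = min(24, 20, 27)
= 20


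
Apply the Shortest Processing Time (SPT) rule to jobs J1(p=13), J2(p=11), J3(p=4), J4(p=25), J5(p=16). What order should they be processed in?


SPT: sort by shortest processing time
  J3: p=4
  J2: p=11
  J1: p=13
  J5: p=16
  J4: p=25
Order: J3 → J2 → J1 → J5 → J4


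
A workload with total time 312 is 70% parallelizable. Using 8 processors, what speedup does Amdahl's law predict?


Amdahl's law: T_p = T × ((1-p) + p/N)
= 312 × ((1-0.7) + 0.7/8)
= 312 × (0.30 + 0.0875)
= 312 × 0.3875
= 120.90
Speedup = 312/120.90
= 2.58×


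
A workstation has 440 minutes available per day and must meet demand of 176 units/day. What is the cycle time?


Cycle time = available time / demand
= 440 / 176
= 2.50 min/unit


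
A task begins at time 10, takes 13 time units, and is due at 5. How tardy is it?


Completion = start + processing = 10 + 13 = 23
Tardiness = max(0, C - d) = max(0, 23 - 5)
= max(0, 18)
= 18


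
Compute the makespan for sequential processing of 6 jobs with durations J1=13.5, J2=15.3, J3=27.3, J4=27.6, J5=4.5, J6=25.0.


Sequential makespan: sum all processing times
= 13.5 + 15.3 + 27.3 + 27.6 + 4.5 + 25.0
= 113.2 time units


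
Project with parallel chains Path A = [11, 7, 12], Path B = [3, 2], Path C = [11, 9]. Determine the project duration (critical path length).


Path A: 11 + 7 + 12 = 30
Path B: 3 + 2 = 5
Path C: 11 + 9 = 20
Critical path = longest = max(30, 5, 20)
= 30 (Path A)


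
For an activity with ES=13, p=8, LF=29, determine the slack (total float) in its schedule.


EF = ES + duration = 13 + 8 = 21
LS = LF - duration = 29 - 8 = 21
Total Float = LF - EF = 29 - 21
(or LS - ES = 21 - 13)
= 8


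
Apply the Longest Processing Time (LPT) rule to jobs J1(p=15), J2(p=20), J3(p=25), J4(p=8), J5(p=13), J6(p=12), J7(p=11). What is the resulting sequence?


LPT: sort by longest processing time first
  J3: p=25
  J2: p=20
  J1: p=15
  J5: p=13
  J6: p=12
  J7: p=11
  J4: p=8
Order: J3 → J2 → J1 → J5 → J6 → J7 → J4


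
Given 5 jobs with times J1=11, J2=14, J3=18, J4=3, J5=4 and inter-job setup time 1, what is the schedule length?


Makespan = Σ processing + (n-1) × setup
= (11 + 14 + 18 + 3 + 4) + (5-1)×1
= 50 + 4
= 54 time units


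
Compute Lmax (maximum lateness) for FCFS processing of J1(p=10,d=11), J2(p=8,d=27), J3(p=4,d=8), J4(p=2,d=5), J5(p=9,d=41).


Lateness per job (L = C - d):
  J1: C=10, d=11, L=-1
  J2: C=18, d=27, L=-9
  J3: C=22, d=8, L=14
  J4: C=24, d=5, L=19
  J5: C=33, d=41, L=-8
Lmax = max(-1, -9, 14, 19, -8)
= 19


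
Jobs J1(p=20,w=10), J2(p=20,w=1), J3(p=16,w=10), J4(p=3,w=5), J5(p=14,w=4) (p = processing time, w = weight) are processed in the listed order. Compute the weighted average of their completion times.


Completion times:
  J1: C=20, w×C=10×20=200
  J2: C=40, w×C=1×40=40
  J3: C=56, w×C=10×56=560
  J4: C=59, w×C=5×59=295
  J5: C=73, w×C=4×73=292
Sum w×C = 1387
Sum w = 30
Weighted avg = 1387/30
= 46.23


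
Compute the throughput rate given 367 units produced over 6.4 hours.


Throughput = units / time
= 367 / 6.4
= 57.3 units/hour


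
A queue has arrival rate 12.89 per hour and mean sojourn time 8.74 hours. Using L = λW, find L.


Little's law: L = λ × W
= 12.89 × 8.74
= 112.66


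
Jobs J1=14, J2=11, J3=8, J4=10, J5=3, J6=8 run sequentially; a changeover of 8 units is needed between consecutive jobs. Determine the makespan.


Makespan = Σ processing + (n-1) × setup
= (14 + 11 + 8 + 10 + 3 + 8) + (6-1)×8
= 54 + 40
= 94 time units
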